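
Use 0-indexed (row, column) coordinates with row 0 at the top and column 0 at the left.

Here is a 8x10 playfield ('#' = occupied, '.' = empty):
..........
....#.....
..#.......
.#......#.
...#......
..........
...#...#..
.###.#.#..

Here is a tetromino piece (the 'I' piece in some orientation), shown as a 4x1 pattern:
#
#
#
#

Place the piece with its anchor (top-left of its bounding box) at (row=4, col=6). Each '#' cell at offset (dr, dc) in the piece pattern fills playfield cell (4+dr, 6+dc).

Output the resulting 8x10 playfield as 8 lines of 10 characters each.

Fill (4+0,6+0) = (4,6)
Fill (4+1,6+0) = (5,6)
Fill (4+2,6+0) = (6,6)
Fill (4+3,6+0) = (7,6)

Answer: ..........
....#.....
..#.......
.#......#.
...#..#...
......#...
...#..##..
.###.###..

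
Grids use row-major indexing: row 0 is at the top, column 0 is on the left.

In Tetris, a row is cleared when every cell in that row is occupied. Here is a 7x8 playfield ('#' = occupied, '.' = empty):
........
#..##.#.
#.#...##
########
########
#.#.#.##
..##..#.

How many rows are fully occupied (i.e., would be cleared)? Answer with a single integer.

Answer: 2

Derivation:
Check each row:
  row 0: 8 empty cells -> not full
  row 1: 4 empty cells -> not full
  row 2: 4 empty cells -> not full
  row 3: 0 empty cells -> FULL (clear)
  row 4: 0 empty cells -> FULL (clear)
  row 5: 3 empty cells -> not full
  row 6: 5 empty cells -> not full
Total rows cleared: 2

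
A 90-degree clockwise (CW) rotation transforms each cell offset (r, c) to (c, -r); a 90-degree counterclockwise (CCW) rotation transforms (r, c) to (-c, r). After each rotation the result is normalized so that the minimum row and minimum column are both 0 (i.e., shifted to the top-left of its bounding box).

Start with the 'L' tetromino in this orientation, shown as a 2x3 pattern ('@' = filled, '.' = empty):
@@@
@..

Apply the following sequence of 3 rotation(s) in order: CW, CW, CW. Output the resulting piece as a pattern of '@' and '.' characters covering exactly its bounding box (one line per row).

Start:
@@@
@..
After rotation 1 (CW):
@@
.@
.@
After rotation 2 (CW):
..@
@@@
After rotation 3 (CW):
@.
@.
@@

Answer: @.
@.
@@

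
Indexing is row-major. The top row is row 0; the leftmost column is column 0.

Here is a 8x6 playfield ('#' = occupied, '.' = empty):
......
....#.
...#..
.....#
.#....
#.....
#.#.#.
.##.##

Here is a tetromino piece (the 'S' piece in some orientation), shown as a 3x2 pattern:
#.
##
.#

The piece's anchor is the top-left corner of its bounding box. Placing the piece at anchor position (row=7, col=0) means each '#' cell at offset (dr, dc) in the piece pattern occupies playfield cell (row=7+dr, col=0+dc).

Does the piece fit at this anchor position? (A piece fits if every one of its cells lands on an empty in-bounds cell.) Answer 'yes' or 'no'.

Check each piece cell at anchor (7, 0):
  offset (0,0) -> (7,0): empty -> OK
  offset (1,0) -> (8,0): out of bounds -> FAIL
  offset (1,1) -> (8,1): out of bounds -> FAIL
  offset (2,1) -> (9,1): out of bounds -> FAIL
All cells valid: no

Answer: no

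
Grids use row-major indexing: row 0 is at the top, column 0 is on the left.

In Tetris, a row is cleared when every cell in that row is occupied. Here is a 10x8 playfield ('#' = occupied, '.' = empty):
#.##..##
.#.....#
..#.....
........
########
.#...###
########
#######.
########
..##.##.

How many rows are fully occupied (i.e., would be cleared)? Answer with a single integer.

Answer: 3

Derivation:
Check each row:
  row 0: 3 empty cells -> not full
  row 1: 6 empty cells -> not full
  row 2: 7 empty cells -> not full
  row 3: 8 empty cells -> not full
  row 4: 0 empty cells -> FULL (clear)
  row 5: 4 empty cells -> not full
  row 6: 0 empty cells -> FULL (clear)
  row 7: 1 empty cell -> not full
  row 8: 0 empty cells -> FULL (clear)
  row 9: 4 empty cells -> not full
Total rows cleared: 3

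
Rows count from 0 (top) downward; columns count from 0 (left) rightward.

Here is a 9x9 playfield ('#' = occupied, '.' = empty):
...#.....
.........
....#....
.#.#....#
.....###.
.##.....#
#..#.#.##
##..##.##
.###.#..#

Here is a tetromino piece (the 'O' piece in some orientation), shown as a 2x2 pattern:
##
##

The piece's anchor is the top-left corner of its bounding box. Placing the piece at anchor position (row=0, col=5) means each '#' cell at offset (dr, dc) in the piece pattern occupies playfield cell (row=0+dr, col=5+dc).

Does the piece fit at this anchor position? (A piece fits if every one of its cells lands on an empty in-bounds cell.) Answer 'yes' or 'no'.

Check each piece cell at anchor (0, 5):
  offset (0,0) -> (0,5): empty -> OK
  offset (0,1) -> (0,6): empty -> OK
  offset (1,0) -> (1,5): empty -> OK
  offset (1,1) -> (1,6): empty -> OK
All cells valid: yes

Answer: yes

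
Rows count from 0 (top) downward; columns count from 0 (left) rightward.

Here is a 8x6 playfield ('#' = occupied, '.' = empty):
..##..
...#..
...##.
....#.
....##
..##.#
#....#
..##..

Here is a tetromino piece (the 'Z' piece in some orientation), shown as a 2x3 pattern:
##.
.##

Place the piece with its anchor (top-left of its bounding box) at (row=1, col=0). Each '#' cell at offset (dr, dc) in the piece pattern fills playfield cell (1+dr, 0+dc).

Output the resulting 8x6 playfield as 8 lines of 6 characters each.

Answer: ..##..
##.#..
.####.
....#.
....##
..##.#
#....#
..##..

Derivation:
Fill (1+0,0+0) = (1,0)
Fill (1+0,0+1) = (1,1)
Fill (1+1,0+1) = (2,1)
Fill (1+1,0+2) = (2,2)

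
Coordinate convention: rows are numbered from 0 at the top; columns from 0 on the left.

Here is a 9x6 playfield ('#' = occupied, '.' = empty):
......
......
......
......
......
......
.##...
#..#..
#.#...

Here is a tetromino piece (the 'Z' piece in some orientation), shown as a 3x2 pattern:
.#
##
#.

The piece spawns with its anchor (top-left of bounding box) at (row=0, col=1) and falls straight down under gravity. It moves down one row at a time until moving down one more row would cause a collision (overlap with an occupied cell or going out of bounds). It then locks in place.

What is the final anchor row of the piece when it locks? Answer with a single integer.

Spawn at (row=0, col=1). Try each row:
  row 0: fits
  row 1: fits
  row 2: fits
  row 3: fits
  row 4: blocked -> lock at row 3

Answer: 3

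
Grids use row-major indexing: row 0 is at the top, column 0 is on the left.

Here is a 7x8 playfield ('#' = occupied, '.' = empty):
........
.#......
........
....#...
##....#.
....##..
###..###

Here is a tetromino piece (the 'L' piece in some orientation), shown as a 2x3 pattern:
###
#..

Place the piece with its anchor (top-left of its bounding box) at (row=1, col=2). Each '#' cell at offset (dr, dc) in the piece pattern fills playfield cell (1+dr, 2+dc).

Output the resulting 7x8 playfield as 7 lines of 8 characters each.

Fill (1+0,2+0) = (1,2)
Fill (1+0,2+1) = (1,3)
Fill (1+0,2+2) = (1,4)
Fill (1+1,2+0) = (2,2)

Answer: ........
.####...
..#.....
....#...
##....#.
....##..
###..###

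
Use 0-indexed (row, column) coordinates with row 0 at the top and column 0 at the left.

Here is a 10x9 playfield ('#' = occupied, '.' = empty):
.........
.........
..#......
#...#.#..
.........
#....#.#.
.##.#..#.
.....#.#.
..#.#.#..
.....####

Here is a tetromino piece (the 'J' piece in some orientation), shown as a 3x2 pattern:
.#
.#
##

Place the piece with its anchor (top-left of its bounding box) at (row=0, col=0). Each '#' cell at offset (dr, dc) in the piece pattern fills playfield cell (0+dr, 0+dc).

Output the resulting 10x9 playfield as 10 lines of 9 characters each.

Fill (0+0,0+1) = (0,1)
Fill (0+1,0+1) = (1,1)
Fill (0+2,0+0) = (2,0)
Fill (0+2,0+1) = (2,1)

Answer: .#.......
.#.......
###......
#...#.#..
.........
#....#.#.
.##.#..#.
.....#.#.
..#.#.#..
.....####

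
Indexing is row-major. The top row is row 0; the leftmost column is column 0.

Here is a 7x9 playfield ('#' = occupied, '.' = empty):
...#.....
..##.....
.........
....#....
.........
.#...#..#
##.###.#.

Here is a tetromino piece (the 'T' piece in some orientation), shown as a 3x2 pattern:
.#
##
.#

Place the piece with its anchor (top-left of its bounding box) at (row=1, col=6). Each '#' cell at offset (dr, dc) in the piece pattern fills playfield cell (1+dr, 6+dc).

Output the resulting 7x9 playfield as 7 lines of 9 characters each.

Fill (1+0,6+1) = (1,7)
Fill (1+1,6+0) = (2,6)
Fill (1+1,6+1) = (2,7)
Fill (1+2,6+1) = (3,7)

Answer: ...#.....
..##...#.
......##.
....#..#.
.........
.#...#..#
##.###.#.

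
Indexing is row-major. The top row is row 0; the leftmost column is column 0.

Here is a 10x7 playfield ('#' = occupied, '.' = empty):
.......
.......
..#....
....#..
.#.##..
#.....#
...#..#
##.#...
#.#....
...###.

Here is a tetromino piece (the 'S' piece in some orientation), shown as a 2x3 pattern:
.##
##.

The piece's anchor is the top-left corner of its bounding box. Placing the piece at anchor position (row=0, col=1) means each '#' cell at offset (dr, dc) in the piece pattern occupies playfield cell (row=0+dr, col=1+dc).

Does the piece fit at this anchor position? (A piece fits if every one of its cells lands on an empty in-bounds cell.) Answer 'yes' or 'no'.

Answer: yes

Derivation:
Check each piece cell at anchor (0, 1):
  offset (0,1) -> (0,2): empty -> OK
  offset (0,2) -> (0,3): empty -> OK
  offset (1,0) -> (1,1): empty -> OK
  offset (1,1) -> (1,2): empty -> OK
All cells valid: yes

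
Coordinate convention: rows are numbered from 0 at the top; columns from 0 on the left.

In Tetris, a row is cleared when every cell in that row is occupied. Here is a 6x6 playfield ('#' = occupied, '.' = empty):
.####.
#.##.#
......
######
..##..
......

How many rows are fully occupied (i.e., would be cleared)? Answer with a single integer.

Answer: 1

Derivation:
Check each row:
  row 0: 2 empty cells -> not full
  row 1: 2 empty cells -> not full
  row 2: 6 empty cells -> not full
  row 3: 0 empty cells -> FULL (clear)
  row 4: 4 empty cells -> not full
  row 5: 6 empty cells -> not full
Total rows cleared: 1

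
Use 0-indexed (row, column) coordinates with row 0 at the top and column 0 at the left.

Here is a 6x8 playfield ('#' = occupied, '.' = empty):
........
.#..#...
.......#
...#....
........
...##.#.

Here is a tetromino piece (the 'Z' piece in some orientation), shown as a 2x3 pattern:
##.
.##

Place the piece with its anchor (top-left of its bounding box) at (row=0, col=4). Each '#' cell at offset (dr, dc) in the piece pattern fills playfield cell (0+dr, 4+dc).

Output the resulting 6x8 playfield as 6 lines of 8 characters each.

Fill (0+0,4+0) = (0,4)
Fill (0+0,4+1) = (0,5)
Fill (0+1,4+1) = (1,5)
Fill (0+1,4+2) = (1,6)

Answer: ....##..
.#..###.
.......#
...#....
........
...##.#.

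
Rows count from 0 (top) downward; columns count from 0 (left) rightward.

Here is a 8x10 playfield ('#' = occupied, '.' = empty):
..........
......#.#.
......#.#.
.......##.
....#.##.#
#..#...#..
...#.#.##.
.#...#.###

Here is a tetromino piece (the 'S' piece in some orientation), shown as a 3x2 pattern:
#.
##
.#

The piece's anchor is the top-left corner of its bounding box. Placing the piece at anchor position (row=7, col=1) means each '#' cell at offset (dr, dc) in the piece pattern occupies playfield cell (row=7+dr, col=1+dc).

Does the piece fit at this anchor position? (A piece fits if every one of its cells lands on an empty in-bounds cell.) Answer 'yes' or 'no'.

Check each piece cell at anchor (7, 1):
  offset (0,0) -> (7,1): occupied ('#') -> FAIL
  offset (1,0) -> (8,1): out of bounds -> FAIL
  offset (1,1) -> (8,2): out of bounds -> FAIL
  offset (2,1) -> (9,2): out of bounds -> FAIL
All cells valid: no

Answer: no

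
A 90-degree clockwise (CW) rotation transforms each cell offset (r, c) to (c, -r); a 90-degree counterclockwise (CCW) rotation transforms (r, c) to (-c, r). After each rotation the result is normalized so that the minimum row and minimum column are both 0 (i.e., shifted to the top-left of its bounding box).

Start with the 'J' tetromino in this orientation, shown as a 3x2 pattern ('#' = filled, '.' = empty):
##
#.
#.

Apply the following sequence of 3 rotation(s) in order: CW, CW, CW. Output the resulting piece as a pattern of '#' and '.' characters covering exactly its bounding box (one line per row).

Start:
##
#.
#.
After rotation 1 (CW):
###
..#
After rotation 2 (CW):
.#
.#
##
After rotation 3 (CW):
#..
###

Answer: #..
###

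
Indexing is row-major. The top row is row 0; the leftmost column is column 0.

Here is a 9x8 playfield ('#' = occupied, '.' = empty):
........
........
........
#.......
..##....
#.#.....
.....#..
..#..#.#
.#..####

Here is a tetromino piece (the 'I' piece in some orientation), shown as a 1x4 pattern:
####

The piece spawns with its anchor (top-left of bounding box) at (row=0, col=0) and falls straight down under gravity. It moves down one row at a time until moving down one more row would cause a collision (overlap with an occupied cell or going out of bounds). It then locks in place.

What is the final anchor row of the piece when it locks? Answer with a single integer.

Spawn at (row=0, col=0). Try each row:
  row 0: fits
  row 1: fits
  row 2: fits
  row 3: blocked -> lock at row 2

Answer: 2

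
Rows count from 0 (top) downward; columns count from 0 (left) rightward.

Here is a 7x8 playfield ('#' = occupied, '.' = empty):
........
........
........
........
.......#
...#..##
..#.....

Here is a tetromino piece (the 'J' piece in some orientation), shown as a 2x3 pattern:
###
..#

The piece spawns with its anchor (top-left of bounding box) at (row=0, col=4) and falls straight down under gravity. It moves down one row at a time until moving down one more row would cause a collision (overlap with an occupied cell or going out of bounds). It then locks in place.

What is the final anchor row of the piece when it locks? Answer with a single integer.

Answer: 3

Derivation:
Spawn at (row=0, col=4). Try each row:
  row 0: fits
  row 1: fits
  row 2: fits
  row 3: fits
  row 4: blocked -> lock at row 3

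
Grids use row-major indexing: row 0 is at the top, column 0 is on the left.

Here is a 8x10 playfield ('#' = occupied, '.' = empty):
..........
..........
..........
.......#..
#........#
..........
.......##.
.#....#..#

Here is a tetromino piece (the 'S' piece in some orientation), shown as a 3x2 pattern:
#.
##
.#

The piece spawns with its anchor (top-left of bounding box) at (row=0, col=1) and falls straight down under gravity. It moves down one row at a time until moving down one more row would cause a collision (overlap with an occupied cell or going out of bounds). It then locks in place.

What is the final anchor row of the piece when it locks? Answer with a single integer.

Spawn at (row=0, col=1). Try each row:
  row 0: fits
  row 1: fits
  row 2: fits
  row 3: fits
  row 4: fits
  row 5: fits
  row 6: blocked -> lock at row 5

Answer: 5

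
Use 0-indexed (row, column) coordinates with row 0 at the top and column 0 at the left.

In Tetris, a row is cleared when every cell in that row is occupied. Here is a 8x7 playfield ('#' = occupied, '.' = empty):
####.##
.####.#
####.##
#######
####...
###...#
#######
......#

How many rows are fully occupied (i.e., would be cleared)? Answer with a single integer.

Answer: 2

Derivation:
Check each row:
  row 0: 1 empty cell -> not full
  row 1: 2 empty cells -> not full
  row 2: 1 empty cell -> not full
  row 3: 0 empty cells -> FULL (clear)
  row 4: 3 empty cells -> not full
  row 5: 3 empty cells -> not full
  row 6: 0 empty cells -> FULL (clear)
  row 7: 6 empty cells -> not full
Total rows cleared: 2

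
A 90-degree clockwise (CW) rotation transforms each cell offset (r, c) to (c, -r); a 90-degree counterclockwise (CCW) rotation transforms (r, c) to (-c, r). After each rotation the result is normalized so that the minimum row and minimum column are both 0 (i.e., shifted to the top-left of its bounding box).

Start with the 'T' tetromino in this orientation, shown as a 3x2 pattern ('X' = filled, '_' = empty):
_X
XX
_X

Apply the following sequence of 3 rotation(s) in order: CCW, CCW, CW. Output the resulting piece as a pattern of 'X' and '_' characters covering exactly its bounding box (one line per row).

Start:
_X
XX
_X
After rotation 1 (CCW):
XXX
_X_
After rotation 2 (CCW):
X_
XX
X_
After rotation 3 (CW):
XXX
_X_

Answer: XXX
_X_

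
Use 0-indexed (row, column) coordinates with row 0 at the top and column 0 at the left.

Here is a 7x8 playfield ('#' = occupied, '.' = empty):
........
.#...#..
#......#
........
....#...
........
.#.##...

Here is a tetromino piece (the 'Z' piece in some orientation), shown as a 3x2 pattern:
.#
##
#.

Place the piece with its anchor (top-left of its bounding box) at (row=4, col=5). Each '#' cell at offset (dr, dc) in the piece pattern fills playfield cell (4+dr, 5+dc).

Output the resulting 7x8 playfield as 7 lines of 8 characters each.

Answer: ........
.#...#..
#......#
........
....#.#.
.....##.
.#.###..

Derivation:
Fill (4+0,5+1) = (4,6)
Fill (4+1,5+0) = (5,5)
Fill (4+1,5+1) = (5,6)
Fill (4+2,5+0) = (6,5)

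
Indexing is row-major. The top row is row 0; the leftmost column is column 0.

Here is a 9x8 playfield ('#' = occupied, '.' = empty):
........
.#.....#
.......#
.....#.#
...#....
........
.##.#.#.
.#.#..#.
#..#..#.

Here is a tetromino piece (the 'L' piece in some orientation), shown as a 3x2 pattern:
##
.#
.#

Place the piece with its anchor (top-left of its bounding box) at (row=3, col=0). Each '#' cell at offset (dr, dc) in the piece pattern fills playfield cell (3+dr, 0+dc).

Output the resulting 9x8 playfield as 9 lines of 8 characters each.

Fill (3+0,0+0) = (3,0)
Fill (3+0,0+1) = (3,1)
Fill (3+1,0+1) = (4,1)
Fill (3+2,0+1) = (5,1)

Answer: ........
.#.....#
.......#
##...#.#
.#.#....
.#......
.##.#.#.
.#.#..#.
#..#..#.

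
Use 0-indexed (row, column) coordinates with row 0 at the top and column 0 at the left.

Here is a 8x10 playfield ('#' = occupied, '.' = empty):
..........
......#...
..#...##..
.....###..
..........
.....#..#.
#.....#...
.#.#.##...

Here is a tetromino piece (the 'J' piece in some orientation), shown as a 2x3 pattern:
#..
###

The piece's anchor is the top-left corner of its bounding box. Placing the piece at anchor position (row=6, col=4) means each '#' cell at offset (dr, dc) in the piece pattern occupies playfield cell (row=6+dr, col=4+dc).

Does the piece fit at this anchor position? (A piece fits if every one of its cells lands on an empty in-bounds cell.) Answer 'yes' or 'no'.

Answer: no

Derivation:
Check each piece cell at anchor (6, 4):
  offset (0,0) -> (6,4): empty -> OK
  offset (1,0) -> (7,4): empty -> OK
  offset (1,1) -> (7,5): occupied ('#') -> FAIL
  offset (1,2) -> (7,6): occupied ('#') -> FAIL
All cells valid: no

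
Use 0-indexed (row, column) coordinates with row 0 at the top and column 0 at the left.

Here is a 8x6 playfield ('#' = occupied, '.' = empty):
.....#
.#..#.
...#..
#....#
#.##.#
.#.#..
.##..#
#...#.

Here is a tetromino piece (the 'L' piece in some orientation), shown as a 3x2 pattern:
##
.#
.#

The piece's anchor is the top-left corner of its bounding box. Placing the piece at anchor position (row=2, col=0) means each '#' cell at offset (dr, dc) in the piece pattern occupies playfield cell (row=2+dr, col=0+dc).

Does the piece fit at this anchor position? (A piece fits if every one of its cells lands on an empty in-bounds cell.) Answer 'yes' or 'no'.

Answer: yes

Derivation:
Check each piece cell at anchor (2, 0):
  offset (0,0) -> (2,0): empty -> OK
  offset (0,1) -> (2,1): empty -> OK
  offset (1,1) -> (3,1): empty -> OK
  offset (2,1) -> (4,1): empty -> OK
All cells valid: yes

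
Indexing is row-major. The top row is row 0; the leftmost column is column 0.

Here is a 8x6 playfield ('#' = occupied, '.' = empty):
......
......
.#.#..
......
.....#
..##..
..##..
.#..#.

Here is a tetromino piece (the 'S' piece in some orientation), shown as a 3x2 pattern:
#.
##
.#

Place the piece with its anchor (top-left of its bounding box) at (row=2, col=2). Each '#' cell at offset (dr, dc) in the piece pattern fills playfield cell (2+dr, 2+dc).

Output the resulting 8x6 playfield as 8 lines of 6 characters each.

Answer: ......
......
.###..
..##..
...#.#
..##..
..##..
.#..#.

Derivation:
Fill (2+0,2+0) = (2,2)
Fill (2+1,2+0) = (3,2)
Fill (2+1,2+1) = (3,3)
Fill (2+2,2+1) = (4,3)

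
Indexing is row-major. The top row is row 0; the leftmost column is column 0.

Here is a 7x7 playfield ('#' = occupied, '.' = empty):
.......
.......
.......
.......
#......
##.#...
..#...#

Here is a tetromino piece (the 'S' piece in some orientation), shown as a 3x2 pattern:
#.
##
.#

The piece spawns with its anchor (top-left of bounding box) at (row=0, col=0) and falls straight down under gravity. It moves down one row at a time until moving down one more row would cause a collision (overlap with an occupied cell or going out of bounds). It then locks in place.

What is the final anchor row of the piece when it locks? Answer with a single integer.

Answer: 2

Derivation:
Spawn at (row=0, col=0). Try each row:
  row 0: fits
  row 1: fits
  row 2: fits
  row 3: blocked -> lock at row 2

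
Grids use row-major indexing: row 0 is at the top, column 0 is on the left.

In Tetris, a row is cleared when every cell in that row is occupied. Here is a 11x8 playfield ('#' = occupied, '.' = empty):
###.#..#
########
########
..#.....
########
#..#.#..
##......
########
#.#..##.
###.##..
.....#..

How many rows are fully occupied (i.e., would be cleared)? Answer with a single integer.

Answer: 4

Derivation:
Check each row:
  row 0: 3 empty cells -> not full
  row 1: 0 empty cells -> FULL (clear)
  row 2: 0 empty cells -> FULL (clear)
  row 3: 7 empty cells -> not full
  row 4: 0 empty cells -> FULL (clear)
  row 5: 5 empty cells -> not full
  row 6: 6 empty cells -> not full
  row 7: 0 empty cells -> FULL (clear)
  row 8: 4 empty cells -> not full
  row 9: 3 empty cells -> not full
  row 10: 7 empty cells -> not full
Total rows cleared: 4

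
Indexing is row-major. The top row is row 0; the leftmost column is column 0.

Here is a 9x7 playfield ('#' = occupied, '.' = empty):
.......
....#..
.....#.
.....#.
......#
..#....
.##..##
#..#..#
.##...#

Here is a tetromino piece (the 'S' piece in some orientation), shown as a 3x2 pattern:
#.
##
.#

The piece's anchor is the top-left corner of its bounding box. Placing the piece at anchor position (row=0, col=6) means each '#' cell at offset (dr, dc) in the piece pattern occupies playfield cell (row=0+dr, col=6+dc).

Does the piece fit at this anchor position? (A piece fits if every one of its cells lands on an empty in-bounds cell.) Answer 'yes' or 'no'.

Answer: no

Derivation:
Check each piece cell at anchor (0, 6):
  offset (0,0) -> (0,6): empty -> OK
  offset (1,0) -> (1,6): empty -> OK
  offset (1,1) -> (1,7): out of bounds -> FAIL
  offset (2,1) -> (2,7): out of bounds -> FAIL
All cells valid: no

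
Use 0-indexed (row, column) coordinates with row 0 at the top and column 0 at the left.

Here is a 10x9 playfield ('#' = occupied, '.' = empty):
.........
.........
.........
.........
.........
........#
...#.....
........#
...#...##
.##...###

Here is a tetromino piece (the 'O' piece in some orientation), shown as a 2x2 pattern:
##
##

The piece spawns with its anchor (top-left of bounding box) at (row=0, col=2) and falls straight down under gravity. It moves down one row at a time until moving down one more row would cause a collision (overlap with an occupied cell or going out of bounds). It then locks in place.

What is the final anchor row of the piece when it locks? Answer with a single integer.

Spawn at (row=0, col=2). Try each row:
  row 0: fits
  row 1: fits
  row 2: fits
  row 3: fits
  row 4: fits
  row 5: blocked -> lock at row 4

Answer: 4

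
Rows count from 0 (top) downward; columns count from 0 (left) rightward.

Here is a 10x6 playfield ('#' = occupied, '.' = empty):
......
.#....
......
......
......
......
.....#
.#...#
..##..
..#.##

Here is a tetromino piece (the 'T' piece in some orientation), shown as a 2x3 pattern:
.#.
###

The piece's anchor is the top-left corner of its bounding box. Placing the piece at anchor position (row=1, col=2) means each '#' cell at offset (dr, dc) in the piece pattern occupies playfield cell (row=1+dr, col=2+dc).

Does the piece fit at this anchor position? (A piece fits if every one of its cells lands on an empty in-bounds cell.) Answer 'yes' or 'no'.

Check each piece cell at anchor (1, 2):
  offset (0,1) -> (1,3): empty -> OK
  offset (1,0) -> (2,2): empty -> OK
  offset (1,1) -> (2,3): empty -> OK
  offset (1,2) -> (2,4): empty -> OK
All cells valid: yes

Answer: yes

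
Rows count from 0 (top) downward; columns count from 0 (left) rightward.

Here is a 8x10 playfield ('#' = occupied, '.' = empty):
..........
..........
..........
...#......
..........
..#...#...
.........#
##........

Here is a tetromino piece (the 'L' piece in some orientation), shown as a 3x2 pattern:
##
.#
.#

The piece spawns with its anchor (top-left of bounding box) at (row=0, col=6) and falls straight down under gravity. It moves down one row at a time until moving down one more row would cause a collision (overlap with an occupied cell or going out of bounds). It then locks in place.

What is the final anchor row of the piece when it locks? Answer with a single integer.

Answer: 4

Derivation:
Spawn at (row=0, col=6). Try each row:
  row 0: fits
  row 1: fits
  row 2: fits
  row 3: fits
  row 4: fits
  row 5: blocked -> lock at row 4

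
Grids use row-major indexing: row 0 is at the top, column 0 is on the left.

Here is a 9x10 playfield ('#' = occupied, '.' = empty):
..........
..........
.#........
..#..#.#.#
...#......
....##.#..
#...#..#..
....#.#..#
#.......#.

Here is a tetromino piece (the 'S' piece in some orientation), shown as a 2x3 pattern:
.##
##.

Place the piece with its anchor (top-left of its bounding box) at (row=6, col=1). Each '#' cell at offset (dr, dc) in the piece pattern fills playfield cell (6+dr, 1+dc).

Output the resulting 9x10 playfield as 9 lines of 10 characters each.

Answer: ..........
..........
.#........
..#..#.#.#
...#......
....##.#..
#.###..#..
.##.#.#..#
#.......#.

Derivation:
Fill (6+0,1+1) = (6,2)
Fill (6+0,1+2) = (6,3)
Fill (6+1,1+0) = (7,1)
Fill (6+1,1+1) = (7,2)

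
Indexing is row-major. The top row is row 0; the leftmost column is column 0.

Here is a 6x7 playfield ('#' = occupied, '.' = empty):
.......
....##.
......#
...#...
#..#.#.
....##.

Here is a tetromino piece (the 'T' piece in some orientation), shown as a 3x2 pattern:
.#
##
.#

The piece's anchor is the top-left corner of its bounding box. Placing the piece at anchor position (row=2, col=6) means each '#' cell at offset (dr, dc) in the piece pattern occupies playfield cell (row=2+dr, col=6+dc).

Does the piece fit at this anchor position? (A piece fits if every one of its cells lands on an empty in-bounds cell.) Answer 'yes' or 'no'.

Check each piece cell at anchor (2, 6):
  offset (0,1) -> (2,7): out of bounds -> FAIL
  offset (1,0) -> (3,6): empty -> OK
  offset (1,1) -> (3,7): out of bounds -> FAIL
  offset (2,1) -> (4,7): out of bounds -> FAIL
All cells valid: no

Answer: no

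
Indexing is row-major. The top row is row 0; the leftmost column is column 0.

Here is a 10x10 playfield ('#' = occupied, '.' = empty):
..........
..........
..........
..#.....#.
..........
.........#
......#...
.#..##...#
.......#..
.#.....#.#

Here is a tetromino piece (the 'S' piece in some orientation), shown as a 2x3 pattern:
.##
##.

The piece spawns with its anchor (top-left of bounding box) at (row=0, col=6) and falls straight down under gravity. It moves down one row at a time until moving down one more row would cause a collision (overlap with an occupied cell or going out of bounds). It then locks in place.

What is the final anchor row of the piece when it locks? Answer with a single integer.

Spawn at (row=0, col=6). Try each row:
  row 0: fits
  row 1: fits
  row 2: fits
  row 3: blocked -> lock at row 2

Answer: 2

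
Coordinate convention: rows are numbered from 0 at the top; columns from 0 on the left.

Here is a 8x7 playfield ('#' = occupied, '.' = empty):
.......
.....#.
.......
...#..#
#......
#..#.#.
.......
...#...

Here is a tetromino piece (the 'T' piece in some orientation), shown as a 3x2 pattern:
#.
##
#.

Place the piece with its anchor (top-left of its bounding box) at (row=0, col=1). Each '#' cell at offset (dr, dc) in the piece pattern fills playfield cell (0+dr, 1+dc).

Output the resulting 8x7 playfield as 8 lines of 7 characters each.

Fill (0+0,1+0) = (0,1)
Fill (0+1,1+0) = (1,1)
Fill (0+1,1+1) = (1,2)
Fill (0+2,1+0) = (2,1)

Answer: .#.....
.##..#.
.#.....
...#..#
#......
#..#.#.
.......
...#...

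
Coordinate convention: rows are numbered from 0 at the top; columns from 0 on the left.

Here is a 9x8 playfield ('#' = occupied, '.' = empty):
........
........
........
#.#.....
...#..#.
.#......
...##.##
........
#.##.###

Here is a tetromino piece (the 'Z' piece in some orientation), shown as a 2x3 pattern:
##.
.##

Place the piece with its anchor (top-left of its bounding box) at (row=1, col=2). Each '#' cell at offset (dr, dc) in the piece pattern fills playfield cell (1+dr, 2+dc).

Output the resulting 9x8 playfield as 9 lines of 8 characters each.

Answer: ........
..##....
...##...
#.#.....
...#..#.
.#......
...##.##
........
#.##.###

Derivation:
Fill (1+0,2+0) = (1,2)
Fill (1+0,2+1) = (1,3)
Fill (1+1,2+1) = (2,3)
Fill (1+1,2+2) = (2,4)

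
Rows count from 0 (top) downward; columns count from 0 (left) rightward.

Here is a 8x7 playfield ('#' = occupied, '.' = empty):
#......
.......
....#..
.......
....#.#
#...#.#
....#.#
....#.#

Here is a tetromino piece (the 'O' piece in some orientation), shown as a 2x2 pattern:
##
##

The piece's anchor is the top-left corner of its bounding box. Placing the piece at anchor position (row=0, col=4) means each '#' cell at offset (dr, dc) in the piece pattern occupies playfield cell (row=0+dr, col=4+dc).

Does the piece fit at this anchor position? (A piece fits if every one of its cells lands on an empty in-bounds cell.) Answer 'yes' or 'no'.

Answer: yes

Derivation:
Check each piece cell at anchor (0, 4):
  offset (0,0) -> (0,4): empty -> OK
  offset (0,1) -> (0,5): empty -> OK
  offset (1,0) -> (1,4): empty -> OK
  offset (1,1) -> (1,5): empty -> OK
All cells valid: yes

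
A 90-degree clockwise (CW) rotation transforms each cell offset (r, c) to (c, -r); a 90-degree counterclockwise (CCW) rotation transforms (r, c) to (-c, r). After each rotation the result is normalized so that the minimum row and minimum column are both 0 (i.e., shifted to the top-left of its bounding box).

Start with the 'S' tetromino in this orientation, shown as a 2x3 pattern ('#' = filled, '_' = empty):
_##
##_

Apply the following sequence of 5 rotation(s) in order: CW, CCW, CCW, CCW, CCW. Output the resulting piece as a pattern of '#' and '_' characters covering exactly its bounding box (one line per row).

Start:
_##
##_
After rotation 1 (CW):
#_
##
_#
After rotation 2 (CCW):
_##
##_
After rotation 3 (CCW):
#_
##
_#
After rotation 4 (CCW):
_##
##_
After rotation 5 (CCW):
#_
##
_#

Answer: #_
##
_#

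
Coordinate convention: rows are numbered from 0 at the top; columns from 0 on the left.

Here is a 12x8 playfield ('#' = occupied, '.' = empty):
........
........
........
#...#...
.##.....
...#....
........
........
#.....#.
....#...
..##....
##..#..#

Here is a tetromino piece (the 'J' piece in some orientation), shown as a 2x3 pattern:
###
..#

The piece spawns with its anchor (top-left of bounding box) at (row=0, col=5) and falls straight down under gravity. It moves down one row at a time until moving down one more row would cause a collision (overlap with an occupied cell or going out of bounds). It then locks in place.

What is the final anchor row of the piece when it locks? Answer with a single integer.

Answer: 7

Derivation:
Spawn at (row=0, col=5). Try each row:
  row 0: fits
  row 1: fits
  row 2: fits
  row 3: fits
  row 4: fits
  row 5: fits
  row 6: fits
  row 7: fits
  row 8: blocked -> lock at row 7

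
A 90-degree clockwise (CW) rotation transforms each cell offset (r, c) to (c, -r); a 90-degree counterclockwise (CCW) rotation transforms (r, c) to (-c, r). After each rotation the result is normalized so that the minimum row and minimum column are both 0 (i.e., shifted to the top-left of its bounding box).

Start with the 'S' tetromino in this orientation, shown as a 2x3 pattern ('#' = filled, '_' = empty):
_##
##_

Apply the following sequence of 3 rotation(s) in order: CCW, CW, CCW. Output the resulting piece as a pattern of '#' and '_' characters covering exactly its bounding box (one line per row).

Start:
_##
##_
After rotation 1 (CCW):
#_
##
_#
After rotation 2 (CW):
_##
##_
After rotation 3 (CCW):
#_
##
_#

Answer: #_
##
_#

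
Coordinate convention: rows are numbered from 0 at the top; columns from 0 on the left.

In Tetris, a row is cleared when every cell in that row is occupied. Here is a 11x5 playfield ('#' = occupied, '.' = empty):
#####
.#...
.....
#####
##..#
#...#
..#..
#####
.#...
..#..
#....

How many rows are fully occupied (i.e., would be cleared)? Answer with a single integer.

Check each row:
  row 0: 0 empty cells -> FULL (clear)
  row 1: 4 empty cells -> not full
  row 2: 5 empty cells -> not full
  row 3: 0 empty cells -> FULL (clear)
  row 4: 2 empty cells -> not full
  row 5: 3 empty cells -> not full
  row 6: 4 empty cells -> not full
  row 7: 0 empty cells -> FULL (clear)
  row 8: 4 empty cells -> not full
  row 9: 4 empty cells -> not full
  row 10: 4 empty cells -> not full
Total rows cleared: 3

Answer: 3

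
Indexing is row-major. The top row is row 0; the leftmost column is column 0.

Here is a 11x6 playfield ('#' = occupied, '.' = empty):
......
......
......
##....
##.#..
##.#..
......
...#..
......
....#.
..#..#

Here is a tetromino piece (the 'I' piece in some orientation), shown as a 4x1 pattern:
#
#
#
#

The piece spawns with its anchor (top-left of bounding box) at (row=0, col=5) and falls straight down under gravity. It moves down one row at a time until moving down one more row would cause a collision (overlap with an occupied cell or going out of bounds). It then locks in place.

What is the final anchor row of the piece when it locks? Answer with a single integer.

Spawn at (row=0, col=5). Try each row:
  row 0: fits
  row 1: fits
  row 2: fits
  row 3: fits
  row 4: fits
  row 5: fits
  row 6: fits
  row 7: blocked -> lock at row 6

Answer: 6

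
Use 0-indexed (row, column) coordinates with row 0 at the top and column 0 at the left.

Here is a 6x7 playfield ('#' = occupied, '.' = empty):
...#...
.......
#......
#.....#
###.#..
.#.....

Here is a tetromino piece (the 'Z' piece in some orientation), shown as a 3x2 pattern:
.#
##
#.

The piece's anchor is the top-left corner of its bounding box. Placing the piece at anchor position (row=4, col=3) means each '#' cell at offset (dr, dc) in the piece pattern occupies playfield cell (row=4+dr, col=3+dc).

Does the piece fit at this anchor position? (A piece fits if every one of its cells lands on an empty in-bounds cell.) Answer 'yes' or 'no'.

Answer: no

Derivation:
Check each piece cell at anchor (4, 3):
  offset (0,1) -> (4,4): occupied ('#') -> FAIL
  offset (1,0) -> (5,3): empty -> OK
  offset (1,1) -> (5,4): empty -> OK
  offset (2,0) -> (6,3): out of bounds -> FAIL
All cells valid: no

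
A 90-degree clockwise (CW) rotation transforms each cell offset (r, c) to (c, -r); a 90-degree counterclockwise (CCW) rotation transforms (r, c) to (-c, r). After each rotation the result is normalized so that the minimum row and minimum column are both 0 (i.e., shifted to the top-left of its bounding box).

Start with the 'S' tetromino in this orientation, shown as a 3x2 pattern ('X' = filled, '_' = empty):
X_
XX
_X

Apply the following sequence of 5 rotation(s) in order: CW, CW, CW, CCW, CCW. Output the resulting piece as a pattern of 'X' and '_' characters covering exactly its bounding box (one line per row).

Answer: _XX
XX_

Derivation:
Start:
X_
XX
_X
After rotation 1 (CW):
_XX
XX_
After rotation 2 (CW):
X_
XX
_X
After rotation 3 (CW):
_XX
XX_
After rotation 4 (CCW):
X_
XX
_X
After rotation 5 (CCW):
_XX
XX_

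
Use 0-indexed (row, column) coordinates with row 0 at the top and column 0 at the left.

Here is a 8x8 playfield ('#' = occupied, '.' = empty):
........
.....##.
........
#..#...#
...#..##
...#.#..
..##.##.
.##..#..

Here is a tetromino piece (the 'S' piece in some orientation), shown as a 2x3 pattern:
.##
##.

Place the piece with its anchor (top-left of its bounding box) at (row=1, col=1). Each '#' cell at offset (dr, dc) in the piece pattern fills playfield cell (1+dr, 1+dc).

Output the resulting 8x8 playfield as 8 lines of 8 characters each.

Answer: ........
..##.##.
.##.....
#..#...#
...#..##
...#.#..
..##.##.
.##..#..

Derivation:
Fill (1+0,1+1) = (1,2)
Fill (1+0,1+2) = (1,3)
Fill (1+1,1+0) = (2,1)
Fill (1+1,1+1) = (2,2)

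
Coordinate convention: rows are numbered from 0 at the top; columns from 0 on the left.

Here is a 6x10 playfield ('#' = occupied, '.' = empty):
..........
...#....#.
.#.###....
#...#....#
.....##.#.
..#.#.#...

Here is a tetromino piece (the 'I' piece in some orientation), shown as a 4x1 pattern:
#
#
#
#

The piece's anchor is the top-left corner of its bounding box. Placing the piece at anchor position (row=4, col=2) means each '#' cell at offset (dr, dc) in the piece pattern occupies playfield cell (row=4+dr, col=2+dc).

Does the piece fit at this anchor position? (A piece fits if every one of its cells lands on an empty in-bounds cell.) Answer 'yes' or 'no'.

Answer: no

Derivation:
Check each piece cell at anchor (4, 2):
  offset (0,0) -> (4,2): empty -> OK
  offset (1,0) -> (5,2): occupied ('#') -> FAIL
  offset (2,0) -> (6,2): out of bounds -> FAIL
  offset (3,0) -> (7,2): out of bounds -> FAIL
All cells valid: no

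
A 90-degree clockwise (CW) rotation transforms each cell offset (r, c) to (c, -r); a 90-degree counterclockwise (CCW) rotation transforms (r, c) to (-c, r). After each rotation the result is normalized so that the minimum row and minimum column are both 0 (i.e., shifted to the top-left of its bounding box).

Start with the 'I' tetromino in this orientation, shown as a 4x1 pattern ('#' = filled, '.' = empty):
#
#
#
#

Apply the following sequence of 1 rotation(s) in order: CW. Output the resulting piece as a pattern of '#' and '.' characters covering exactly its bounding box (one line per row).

Answer: ####

Derivation:
Start:
#
#
#
#
After rotation 1 (CW):
####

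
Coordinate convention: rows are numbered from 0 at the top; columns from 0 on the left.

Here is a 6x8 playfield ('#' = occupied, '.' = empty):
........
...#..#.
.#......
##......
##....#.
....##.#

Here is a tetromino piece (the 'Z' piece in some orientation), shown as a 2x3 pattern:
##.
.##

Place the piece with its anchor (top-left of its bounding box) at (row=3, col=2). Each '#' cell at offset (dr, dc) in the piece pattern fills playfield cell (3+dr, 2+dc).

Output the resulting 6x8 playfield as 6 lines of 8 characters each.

Answer: ........
...#..#.
.#......
####....
##.##.#.
....##.#

Derivation:
Fill (3+0,2+0) = (3,2)
Fill (3+0,2+1) = (3,3)
Fill (3+1,2+1) = (4,3)
Fill (3+1,2+2) = (4,4)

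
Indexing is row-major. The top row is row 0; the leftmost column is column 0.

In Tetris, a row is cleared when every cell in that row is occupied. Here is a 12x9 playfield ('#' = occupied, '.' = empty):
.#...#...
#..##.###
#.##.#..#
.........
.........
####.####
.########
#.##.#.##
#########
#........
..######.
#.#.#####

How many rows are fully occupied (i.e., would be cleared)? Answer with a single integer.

Check each row:
  row 0: 7 empty cells -> not full
  row 1: 3 empty cells -> not full
  row 2: 4 empty cells -> not full
  row 3: 9 empty cells -> not full
  row 4: 9 empty cells -> not full
  row 5: 1 empty cell -> not full
  row 6: 1 empty cell -> not full
  row 7: 3 empty cells -> not full
  row 8: 0 empty cells -> FULL (clear)
  row 9: 8 empty cells -> not full
  row 10: 3 empty cells -> not full
  row 11: 2 empty cells -> not full
Total rows cleared: 1

Answer: 1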